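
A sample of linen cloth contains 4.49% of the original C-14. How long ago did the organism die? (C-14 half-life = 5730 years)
Age = t½ × log₂(1/ratio) = 25650 years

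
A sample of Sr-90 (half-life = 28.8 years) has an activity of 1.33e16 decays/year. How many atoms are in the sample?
N = A/λ = 5.526e17 atoms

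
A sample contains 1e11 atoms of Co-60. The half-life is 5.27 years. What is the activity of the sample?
A = λN = 1.315e10 decays/year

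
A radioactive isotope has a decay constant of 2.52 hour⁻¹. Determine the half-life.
t½ = ln(2)/λ = 0.2751 hours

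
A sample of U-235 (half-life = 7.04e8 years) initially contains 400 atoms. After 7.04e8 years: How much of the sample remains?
N = N₀(1/2)^(t/t½) = 200 atoms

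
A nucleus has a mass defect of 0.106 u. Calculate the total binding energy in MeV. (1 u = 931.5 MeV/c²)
B.E. = Δm × 931.5 = 98.74 MeV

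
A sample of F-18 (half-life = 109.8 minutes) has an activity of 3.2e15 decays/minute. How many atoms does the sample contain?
N = A/λ = 5.069e17 atoms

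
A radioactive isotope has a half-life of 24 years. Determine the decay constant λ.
λ = ln(2)/t½ = 0.02888 year⁻¹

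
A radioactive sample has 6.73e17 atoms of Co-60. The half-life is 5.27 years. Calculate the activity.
A = λN = 8.852e16 decays/year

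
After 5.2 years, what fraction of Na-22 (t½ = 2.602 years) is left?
N/N₀ = (1/2)^(t/t½) = 0.2503 = 25%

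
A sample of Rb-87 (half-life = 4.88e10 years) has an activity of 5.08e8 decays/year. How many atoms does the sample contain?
N = A/λ = 3.576e19 atoms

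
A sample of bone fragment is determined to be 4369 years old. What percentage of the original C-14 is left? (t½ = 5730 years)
N/N₀ = (1/2)^(t/t½) = 0.5895 = 58.9%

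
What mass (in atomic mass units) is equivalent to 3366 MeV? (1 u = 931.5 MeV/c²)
m = E/c² = 3.614 u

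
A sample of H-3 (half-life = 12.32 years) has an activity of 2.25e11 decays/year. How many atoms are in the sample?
N = A/λ = 3.999e12 atoms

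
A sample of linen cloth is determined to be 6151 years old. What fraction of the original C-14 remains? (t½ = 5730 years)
N/N₀ = (1/2)^(t/t½) = 0.4752 = 47.5%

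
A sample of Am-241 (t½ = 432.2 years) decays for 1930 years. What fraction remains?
N/N₀ = (1/2)^(t/t½) = 0.04526 = 4.53%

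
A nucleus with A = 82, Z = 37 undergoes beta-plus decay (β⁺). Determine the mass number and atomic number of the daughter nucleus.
Daughter: A = 82, Z = 36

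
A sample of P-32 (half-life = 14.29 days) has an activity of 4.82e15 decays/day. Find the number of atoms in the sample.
N = A/λ = 9.937e16 atoms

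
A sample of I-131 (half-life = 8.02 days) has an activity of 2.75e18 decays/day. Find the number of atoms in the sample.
N = A/λ = 3.182e19 atoms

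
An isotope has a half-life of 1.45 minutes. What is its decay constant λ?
λ = ln(2)/t½ = 0.478 minute⁻¹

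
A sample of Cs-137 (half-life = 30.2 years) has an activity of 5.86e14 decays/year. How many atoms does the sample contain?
N = A/λ = 2.553e16 atoms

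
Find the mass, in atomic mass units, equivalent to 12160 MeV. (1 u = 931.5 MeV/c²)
m = E/c² = 13.05 u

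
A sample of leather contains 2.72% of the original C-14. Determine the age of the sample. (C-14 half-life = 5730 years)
Age = t½ × log₂(1/ratio) = 29800 years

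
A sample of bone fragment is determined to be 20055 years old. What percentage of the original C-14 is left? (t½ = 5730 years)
N/N₀ = (1/2)^(t/t½) = 0.08839 = 8.84%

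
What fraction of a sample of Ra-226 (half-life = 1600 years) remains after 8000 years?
N/N₀ = (1/2)^(t/t½) = 0.03125 = 3.12%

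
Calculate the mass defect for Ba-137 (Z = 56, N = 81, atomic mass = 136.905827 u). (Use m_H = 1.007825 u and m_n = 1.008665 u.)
Δm = Z·m_H + N·m_n − M = 1.234 u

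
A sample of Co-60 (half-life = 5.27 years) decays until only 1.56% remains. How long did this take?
t = t½ × log₂(N₀/N) = 31.63 years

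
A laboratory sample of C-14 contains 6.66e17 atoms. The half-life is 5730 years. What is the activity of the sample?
A = λN = 8.056e13 decays/year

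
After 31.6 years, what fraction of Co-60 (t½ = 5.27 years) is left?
N/N₀ = (1/2)^(t/t½) = 0.01567 = 1.57%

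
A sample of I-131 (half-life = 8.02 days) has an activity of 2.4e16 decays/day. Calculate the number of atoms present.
N = A/λ = 2.777e17 atoms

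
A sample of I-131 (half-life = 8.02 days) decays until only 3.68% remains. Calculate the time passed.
t = t½ × log₂(N₀/N) = 38.21 days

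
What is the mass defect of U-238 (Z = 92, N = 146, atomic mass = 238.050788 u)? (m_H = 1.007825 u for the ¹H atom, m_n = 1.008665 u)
Δm = Z·m_H + N·m_n − M = 1.934 u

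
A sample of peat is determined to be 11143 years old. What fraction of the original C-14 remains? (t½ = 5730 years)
N/N₀ = (1/2)^(t/t½) = 0.2598 = 26%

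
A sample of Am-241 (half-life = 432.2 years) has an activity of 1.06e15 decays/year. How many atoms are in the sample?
N = A/λ = 6.609e17 atoms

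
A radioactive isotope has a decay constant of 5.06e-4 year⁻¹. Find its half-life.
t½ = ln(2)/λ = 1370 years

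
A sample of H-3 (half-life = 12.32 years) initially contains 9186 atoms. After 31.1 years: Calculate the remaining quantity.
N = N₀(1/2)^(t/t½) = 1597 atoms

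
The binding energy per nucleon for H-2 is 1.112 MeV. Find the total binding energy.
B.E. = 1.112 × 2 = 2.224 MeV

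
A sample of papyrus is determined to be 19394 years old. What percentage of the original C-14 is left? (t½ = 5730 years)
N/N₀ = (1/2)^(t/t½) = 0.09575 = 9.57%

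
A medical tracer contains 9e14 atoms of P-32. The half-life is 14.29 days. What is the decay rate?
A = λN = 4.366e13 decays/day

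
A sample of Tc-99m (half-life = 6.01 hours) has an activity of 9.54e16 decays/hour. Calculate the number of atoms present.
N = A/λ = 8.272e17 atoms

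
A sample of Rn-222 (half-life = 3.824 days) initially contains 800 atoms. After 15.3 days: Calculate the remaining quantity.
N = N₀(1/2)^(t/t½) = 49.96 atoms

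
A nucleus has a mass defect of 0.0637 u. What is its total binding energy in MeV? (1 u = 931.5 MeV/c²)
B.E. = Δm × 931.5 = 59.34 MeV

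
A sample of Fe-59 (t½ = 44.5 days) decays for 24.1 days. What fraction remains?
N/N₀ = (1/2)^(t/t½) = 0.687 = 68.7%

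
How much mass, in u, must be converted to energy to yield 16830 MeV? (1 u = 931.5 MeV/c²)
m = E/c² = 18.07 u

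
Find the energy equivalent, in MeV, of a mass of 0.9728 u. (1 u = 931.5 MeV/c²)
E = mc² = 906.2 MeV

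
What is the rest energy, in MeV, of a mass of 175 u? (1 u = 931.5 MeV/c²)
E = mc² = 1.63e5 MeV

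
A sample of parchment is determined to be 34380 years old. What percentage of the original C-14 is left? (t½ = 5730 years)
N/N₀ = (1/2)^(t/t½) = 0.01562 = 1.56%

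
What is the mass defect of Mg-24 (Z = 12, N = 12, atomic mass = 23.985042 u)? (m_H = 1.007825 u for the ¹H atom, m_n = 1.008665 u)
Δm = Z·m_H + N·m_n − M = 0.2128 u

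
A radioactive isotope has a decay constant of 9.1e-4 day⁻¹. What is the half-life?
t½ = ln(2)/λ = 761.7 days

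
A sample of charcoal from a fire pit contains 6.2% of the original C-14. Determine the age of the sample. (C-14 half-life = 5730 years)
Age = t½ × log₂(1/ratio) = 22990 years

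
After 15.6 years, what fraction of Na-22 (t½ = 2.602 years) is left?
N/N₀ = (1/2)^(t/t½) = 0.01568 = 1.57%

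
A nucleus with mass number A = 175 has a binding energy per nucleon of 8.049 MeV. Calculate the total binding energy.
B.E. = 8.049 × 175 = 1409 MeV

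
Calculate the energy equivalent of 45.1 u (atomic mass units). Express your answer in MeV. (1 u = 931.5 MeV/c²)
E = mc² = 42010 MeV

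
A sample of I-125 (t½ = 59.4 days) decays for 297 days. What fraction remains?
N/N₀ = (1/2)^(t/t½) = 0.03125 = 3.12%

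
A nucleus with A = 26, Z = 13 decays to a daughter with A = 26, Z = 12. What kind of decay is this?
ΔA = 0, ΔZ = -1 ⇒ beta-plus decay (β⁺) or electron capture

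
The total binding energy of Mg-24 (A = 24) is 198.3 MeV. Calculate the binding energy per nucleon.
B.E./A = 198.3/24 = 8.263 MeV/nucleon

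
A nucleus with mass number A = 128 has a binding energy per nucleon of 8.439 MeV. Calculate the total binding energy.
B.E. = 8.439 × 128 = 1080 MeV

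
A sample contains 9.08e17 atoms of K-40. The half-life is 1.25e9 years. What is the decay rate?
A = λN = 5.035e8 decays/year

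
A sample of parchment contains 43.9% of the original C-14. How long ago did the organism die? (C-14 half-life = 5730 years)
Age = t½ × log₂(1/ratio) = 6806 years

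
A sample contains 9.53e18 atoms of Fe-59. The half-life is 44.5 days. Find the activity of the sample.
A = λN = 1.484e17 decays/day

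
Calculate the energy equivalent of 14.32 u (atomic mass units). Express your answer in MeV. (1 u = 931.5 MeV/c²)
E = mc² = 13340 MeV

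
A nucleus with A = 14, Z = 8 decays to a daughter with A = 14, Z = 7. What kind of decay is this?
ΔA = 0, ΔZ = -1 ⇒ beta-plus decay (β⁺) or electron capture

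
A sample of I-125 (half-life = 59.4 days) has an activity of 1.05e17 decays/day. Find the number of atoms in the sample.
N = A/λ = 8.998e18 atoms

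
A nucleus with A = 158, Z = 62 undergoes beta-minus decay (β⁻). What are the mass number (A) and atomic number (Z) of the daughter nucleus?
Daughter: A = 158, Z = 63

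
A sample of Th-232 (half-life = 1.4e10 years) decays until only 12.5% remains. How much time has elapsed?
t = t½ × log₂(N₀/N) = 4.2e10 years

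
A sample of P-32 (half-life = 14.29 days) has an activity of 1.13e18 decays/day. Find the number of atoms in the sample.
N = A/λ = 2.33e19 atoms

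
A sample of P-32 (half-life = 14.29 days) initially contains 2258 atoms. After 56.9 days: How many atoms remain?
N = N₀(1/2)^(t/t½) = 142.9 atoms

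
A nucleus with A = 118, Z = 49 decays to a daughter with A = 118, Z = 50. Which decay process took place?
ΔA = 0, ΔZ = +1 ⇒ beta-minus decay (β⁻)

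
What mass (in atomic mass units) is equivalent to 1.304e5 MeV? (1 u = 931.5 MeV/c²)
m = E/c² = 140 u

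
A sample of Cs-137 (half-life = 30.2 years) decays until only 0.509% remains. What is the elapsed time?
t = t½ × log₂(N₀/N) = 230.1 years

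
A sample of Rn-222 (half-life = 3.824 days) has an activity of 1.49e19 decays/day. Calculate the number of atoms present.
N = A/λ = 8.22e19 atoms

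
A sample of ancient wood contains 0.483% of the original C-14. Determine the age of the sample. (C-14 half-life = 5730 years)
Age = t½ × log₂(1/ratio) = 44090 years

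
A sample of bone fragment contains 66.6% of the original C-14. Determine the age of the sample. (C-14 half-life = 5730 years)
Age = t½ × log₂(1/ratio) = 3360 years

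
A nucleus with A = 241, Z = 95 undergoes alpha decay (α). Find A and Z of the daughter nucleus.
Daughter: A = 237, Z = 93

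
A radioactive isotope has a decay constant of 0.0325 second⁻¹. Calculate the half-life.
t½ = ln(2)/λ = 21.33 seconds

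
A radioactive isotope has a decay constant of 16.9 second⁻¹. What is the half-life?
t½ = ln(2)/λ = 0.04101 seconds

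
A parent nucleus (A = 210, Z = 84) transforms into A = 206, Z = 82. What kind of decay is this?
ΔA = -4, ΔZ = -2 ⇒ alpha decay (α)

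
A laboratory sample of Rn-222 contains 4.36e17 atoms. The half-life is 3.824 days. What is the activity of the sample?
A = λN = 7.903e16 decays/day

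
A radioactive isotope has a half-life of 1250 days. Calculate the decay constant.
λ = ln(2)/t½ = 5.545e-4 day⁻¹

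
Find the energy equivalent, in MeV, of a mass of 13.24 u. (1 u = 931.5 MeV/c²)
E = mc² = 12330 MeV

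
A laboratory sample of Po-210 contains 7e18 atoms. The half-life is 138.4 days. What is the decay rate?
A = λN = 3.506e16 decays/day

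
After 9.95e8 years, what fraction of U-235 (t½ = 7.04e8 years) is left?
N/N₀ = (1/2)^(t/t½) = 0.3754 = 37.5%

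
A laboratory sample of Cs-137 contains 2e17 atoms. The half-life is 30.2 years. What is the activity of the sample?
A = λN = 4.59e15 decays/year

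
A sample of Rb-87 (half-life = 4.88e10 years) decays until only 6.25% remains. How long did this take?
t = t½ × log₂(N₀/N) = 1.952e11 years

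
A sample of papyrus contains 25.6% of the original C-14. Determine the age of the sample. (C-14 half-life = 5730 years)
Age = t½ × log₂(1/ratio) = 11260 years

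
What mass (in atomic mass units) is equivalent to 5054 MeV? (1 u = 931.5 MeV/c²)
m = E/c² = 5.426 u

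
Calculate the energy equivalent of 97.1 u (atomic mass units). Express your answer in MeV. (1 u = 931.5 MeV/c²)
E = mc² = 90450 MeV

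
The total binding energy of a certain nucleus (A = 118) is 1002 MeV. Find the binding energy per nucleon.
B.E./A = 1002/118 = 8.492 MeV/nucleon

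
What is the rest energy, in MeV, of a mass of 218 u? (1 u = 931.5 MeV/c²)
E = mc² = 2.031e5 MeV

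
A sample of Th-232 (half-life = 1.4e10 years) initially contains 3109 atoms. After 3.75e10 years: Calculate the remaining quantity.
N = N₀(1/2)^(t/t½) = 485.6 atoms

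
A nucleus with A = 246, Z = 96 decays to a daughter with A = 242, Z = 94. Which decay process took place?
ΔA = -4, ΔZ = -2 ⇒ alpha decay (α)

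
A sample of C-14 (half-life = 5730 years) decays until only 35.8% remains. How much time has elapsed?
t = t½ × log₂(N₀/N) = 8492 years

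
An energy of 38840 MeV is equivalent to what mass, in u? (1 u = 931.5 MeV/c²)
m = E/c² = 41.7 u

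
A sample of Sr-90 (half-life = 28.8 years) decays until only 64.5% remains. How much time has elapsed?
t = t½ × log₂(N₀/N) = 18.22 years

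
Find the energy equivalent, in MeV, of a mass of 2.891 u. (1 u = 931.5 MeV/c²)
E = mc² = 2693 MeV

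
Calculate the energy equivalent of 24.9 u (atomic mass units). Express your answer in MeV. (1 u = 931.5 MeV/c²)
E = mc² = 23190 MeV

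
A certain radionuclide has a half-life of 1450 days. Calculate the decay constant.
λ = ln(2)/t½ = 4.78e-4 day⁻¹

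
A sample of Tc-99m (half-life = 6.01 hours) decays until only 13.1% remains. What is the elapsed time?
t = t½ × log₂(N₀/N) = 17.62 hours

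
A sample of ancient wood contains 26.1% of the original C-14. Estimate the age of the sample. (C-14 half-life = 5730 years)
Age = t½ × log₂(1/ratio) = 11100 years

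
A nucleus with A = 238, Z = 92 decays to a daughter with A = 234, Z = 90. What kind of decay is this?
ΔA = -4, ΔZ = -2 ⇒ alpha decay (α)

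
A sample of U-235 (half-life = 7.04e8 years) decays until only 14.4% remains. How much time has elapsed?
t = t½ × log₂(N₀/N) = 1.968e9 years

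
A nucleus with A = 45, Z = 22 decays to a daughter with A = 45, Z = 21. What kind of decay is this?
ΔA = 0, ΔZ = -1 ⇒ beta-plus decay (β⁺) or electron capture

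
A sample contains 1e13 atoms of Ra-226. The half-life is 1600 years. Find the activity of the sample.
A = λN = 4.332e9 decays/year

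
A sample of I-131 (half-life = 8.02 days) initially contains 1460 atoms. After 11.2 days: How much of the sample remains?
N = N₀(1/2)^(t/t½) = 554.6 atoms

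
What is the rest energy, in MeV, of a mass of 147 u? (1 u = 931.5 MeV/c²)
E = mc² = 1.369e5 MeV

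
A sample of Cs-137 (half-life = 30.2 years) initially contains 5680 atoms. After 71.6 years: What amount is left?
N = N₀(1/2)^(t/t½) = 1098 atoms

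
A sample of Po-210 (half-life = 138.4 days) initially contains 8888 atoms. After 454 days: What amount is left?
N = N₀(1/2)^(t/t½) = 914.8 atoms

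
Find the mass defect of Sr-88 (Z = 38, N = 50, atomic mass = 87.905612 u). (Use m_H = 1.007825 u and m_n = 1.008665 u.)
Δm = Z·m_H + N·m_n − M = 0.825 u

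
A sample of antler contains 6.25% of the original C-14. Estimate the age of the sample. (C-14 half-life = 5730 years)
Age = t½ × log₂(1/ratio) = 22920 years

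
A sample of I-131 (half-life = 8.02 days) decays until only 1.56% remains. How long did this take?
t = t½ × log₂(N₀/N) = 48.14 days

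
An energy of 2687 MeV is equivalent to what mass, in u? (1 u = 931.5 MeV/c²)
m = E/c² = 2.885 u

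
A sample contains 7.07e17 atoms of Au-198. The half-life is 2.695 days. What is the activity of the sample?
A = λN = 1.818e17 decays/day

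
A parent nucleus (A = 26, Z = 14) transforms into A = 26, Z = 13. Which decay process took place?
ΔA = 0, ΔZ = -1 ⇒ beta-plus decay (β⁺) or electron capture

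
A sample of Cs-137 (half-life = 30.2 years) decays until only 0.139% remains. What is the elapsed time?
t = t½ × log₂(N₀/N) = 286.6 years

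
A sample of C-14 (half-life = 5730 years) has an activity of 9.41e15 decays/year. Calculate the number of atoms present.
N = A/λ = 7.779e19 atoms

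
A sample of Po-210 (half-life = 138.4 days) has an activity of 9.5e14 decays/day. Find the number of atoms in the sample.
N = A/λ = 1.897e17 atoms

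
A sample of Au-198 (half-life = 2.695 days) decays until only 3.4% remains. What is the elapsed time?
t = t½ × log₂(N₀/N) = 13.15 days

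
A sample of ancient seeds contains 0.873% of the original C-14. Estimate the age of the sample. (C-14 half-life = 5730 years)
Age = t½ × log₂(1/ratio) = 39190 years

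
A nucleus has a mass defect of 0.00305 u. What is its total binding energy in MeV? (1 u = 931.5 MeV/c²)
B.E. = Δm × 931.5 = 2.841 MeV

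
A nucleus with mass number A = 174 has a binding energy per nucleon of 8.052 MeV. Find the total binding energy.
B.E. = 8.052 × 174 = 1401 MeV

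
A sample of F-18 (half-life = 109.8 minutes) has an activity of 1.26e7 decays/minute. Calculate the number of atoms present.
N = A/λ = 1.996e9 atoms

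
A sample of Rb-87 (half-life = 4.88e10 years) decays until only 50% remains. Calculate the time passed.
t = t½ × log₂(N₀/N) = 4.88e10 years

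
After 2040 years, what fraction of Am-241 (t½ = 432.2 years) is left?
N/N₀ = (1/2)^(t/t½) = 0.03794 = 3.79%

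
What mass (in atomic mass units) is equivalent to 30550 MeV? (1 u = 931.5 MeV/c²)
m = E/c² = 32.8 u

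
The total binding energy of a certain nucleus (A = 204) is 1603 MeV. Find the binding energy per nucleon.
B.E./A = 1603/204 = 7.858 MeV/nucleon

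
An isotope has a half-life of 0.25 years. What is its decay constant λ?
λ = ln(2)/t½ = 2.773 year⁻¹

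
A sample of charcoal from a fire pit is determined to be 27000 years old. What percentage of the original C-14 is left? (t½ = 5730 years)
N/N₀ = (1/2)^(t/t½) = 0.03815 = 3.82%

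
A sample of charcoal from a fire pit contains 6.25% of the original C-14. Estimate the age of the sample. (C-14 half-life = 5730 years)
Age = t½ × log₂(1/ratio) = 22920 years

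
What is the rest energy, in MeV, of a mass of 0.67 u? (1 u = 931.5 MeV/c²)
E = mc² = 624.1 MeV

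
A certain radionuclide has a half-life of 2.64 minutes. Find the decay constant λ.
λ = ln(2)/t½ = 0.2626 minute⁻¹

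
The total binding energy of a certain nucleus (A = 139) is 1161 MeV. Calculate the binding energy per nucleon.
B.E./A = 1161/139 = 8.353 MeV/nucleon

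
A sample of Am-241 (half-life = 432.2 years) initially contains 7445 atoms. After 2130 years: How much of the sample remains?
N = N₀(1/2)^(t/t½) = 244.5 atoms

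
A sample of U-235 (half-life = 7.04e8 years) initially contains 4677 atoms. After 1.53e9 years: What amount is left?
N = N₀(1/2)^(t/t½) = 1037 atoms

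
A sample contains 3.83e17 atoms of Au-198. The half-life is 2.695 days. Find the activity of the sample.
A = λN = 9.851e16 decays/day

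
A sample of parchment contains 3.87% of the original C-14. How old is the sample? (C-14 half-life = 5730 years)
Age = t½ × log₂(1/ratio) = 26880 years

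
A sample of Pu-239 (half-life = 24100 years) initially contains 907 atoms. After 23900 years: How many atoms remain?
N = N₀(1/2)^(t/t½) = 456.1 atoms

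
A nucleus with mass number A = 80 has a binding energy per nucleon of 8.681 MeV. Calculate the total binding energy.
B.E. = 8.681 × 80 = 694.5 MeV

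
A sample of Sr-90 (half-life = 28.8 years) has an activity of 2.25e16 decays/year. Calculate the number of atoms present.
N = A/λ = 9.349e17 atoms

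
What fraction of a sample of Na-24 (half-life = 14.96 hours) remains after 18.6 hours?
N/N₀ = (1/2)^(t/t½) = 0.4224 = 42.2%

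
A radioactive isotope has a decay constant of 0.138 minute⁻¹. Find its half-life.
t½ = ln(2)/λ = 5.023 minutes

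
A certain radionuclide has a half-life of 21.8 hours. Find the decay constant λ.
λ = ln(2)/t½ = 0.0318 hour⁻¹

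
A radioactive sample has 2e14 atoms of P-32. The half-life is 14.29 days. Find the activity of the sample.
A = λN = 9.701e12 decays/day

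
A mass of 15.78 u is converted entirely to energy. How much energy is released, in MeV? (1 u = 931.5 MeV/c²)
E = mc² = 14700 MeV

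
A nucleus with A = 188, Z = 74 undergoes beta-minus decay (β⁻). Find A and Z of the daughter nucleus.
Daughter: A = 188, Z = 75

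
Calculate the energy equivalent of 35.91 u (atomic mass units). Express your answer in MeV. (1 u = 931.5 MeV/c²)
E = mc² = 33450 MeV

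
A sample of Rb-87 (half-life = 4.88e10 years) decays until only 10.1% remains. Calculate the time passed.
t = t½ × log₂(N₀/N) = 1.614e11 years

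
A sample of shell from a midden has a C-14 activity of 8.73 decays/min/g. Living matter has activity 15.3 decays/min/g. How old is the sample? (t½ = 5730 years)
Age = t½ × log₂(A₀/A) = 4638 years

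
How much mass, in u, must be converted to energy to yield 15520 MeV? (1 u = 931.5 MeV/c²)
m = E/c² = 16.66 u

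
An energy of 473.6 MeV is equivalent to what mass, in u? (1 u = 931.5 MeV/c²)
m = E/c² = 0.5084 u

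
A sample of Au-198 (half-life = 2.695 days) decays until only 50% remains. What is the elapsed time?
t = t½ × log₂(N₀/N) = 2.695 days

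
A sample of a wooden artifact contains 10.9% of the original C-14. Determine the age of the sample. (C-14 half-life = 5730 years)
Age = t½ × log₂(1/ratio) = 18320 years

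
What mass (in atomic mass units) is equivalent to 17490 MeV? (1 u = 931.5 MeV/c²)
m = E/c² = 18.78 u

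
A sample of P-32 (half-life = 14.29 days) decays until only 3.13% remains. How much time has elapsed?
t = t½ × log₂(N₀/N) = 71.42 days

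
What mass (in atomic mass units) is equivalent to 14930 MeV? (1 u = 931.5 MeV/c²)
m = E/c² = 16.03 u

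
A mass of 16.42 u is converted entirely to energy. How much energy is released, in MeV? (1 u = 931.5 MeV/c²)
E = mc² = 15300 MeV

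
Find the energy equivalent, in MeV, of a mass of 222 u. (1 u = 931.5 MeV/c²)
E = mc² = 2.068e5 MeV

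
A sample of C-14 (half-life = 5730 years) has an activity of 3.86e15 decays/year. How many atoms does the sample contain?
N = A/λ = 3.191e19 atoms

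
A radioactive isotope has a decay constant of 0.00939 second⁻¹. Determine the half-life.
t½ = ln(2)/λ = 73.82 seconds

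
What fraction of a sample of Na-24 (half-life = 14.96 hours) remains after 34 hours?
N/N₀ = (1/2)^(t/t½) = 0.2069 = 20.7%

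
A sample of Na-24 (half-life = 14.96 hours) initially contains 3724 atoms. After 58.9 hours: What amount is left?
N = N₀(1/2)^(t/t½) = 243.1 atoms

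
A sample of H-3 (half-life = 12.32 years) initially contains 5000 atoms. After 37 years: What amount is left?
N = N₀(1/2)^(t/t½) = 623.6 atoms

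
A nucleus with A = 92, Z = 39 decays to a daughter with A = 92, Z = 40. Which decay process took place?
ΔA = 0, ΔZ = +1 ⇒ beta-minus decay (β⁻)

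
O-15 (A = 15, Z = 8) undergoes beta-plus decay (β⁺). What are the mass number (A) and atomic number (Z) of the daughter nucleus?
Daughter: A = 15, Z = 7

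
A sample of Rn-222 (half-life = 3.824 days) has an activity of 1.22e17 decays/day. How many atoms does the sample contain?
N = A/λ = 6.731e17 atoms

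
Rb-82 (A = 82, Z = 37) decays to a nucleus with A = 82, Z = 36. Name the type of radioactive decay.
ΔA = 0, ΔZ = -1 ⇒ beta-plus decay (β⁺) or electron capture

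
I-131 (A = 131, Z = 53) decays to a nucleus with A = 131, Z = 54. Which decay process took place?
ΔA = 0, ΔZ = +1 ⇒ beta-minus decay (β⁻)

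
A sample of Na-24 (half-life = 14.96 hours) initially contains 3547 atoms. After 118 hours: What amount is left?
N = N₀(1/2)^(t/t½) = 14.98 atoms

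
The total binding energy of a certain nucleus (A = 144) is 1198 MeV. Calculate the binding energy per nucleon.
B.E./A = 1198/144 = 8.319 MeV/nucleon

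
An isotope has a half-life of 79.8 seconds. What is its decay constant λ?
λ = ln(2)/t½ = 0.008686 second⁻¹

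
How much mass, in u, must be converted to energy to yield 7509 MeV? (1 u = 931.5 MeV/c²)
m = E/c² = 8.061 u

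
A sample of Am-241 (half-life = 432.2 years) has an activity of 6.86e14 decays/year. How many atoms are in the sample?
N = A/λ = 4.277e17 atoms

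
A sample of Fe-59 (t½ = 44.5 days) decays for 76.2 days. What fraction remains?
N/N₀ = (1/2)^(t/t½) = 0.3052 = 30.5%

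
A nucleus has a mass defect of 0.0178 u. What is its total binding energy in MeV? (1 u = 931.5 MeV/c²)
B.E. = Δm × 931.5 = 16.58 MeV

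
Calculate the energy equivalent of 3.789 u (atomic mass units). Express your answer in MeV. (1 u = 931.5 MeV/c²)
E = mc² = 3529 MeV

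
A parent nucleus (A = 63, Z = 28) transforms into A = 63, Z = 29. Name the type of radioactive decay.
ΔA = 0, ΔZ = +1 ⇒ beta-minus decay (β⁻)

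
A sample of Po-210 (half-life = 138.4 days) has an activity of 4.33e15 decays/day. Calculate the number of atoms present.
N = A/λ = 8.646e17 atoms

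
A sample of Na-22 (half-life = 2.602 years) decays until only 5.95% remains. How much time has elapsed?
t = t½ × log₂(N₀/N) = 10.59 years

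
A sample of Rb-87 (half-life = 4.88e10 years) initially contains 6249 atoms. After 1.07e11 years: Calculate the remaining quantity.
N = N₀(1/2)^(t/t½) = 1367 atoms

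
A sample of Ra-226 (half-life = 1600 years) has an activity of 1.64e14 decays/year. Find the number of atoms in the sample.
N = A/λ = 3.786e17 atoms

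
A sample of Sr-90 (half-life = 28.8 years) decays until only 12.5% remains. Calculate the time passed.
t = t½ × log₂(N₀/N) = 86.4 years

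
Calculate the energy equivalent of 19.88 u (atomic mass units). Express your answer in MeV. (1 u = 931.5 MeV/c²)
E = mc² = 18520 MeV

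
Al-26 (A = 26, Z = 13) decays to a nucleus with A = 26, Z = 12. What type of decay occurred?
ΔA = 0, ΔZ = -1 ⇒ beta-plus decay (β⁺) or electron capture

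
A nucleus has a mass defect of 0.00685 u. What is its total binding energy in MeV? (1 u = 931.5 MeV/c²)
B.E. = Δm × 931.5 = 6.381 MeV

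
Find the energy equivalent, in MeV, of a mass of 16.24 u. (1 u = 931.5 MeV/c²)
E = mc² = 15130 MeV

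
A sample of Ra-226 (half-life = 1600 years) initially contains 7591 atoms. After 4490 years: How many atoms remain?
N = N₀(1/2)^(t/t½) = 1085 atoms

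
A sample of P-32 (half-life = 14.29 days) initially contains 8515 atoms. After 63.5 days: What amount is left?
N = N₀(1/2)^(t/t½) = 391.3 atoms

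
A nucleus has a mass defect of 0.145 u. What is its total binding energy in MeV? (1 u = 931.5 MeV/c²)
B.E. = Δm × 931.5 = 135.1 MeV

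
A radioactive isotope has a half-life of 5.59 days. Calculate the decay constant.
λ = ln(2)/t½ = 0.124 day⁻¹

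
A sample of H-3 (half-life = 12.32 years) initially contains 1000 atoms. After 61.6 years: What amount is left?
N = N₀(1/2)^(t/t½) = 31.25 atoms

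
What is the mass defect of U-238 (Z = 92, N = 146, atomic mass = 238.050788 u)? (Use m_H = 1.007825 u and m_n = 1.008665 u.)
Δm = Z·m_H + N·m_n − M = 1.934 u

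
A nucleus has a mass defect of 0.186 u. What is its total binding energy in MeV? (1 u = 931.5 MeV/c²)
B.E. = Δm × 931.5 = 173.3 MeV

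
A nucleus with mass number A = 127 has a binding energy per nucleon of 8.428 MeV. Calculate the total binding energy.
B.E. = 8.428 × 127 = 1070 MeV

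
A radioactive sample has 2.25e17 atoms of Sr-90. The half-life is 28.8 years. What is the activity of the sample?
A = λN = 5.415e15 decays/year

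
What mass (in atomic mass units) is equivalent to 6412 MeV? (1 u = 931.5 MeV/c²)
m = E/c² = 6.884 u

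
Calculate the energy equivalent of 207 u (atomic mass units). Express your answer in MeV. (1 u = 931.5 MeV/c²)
E = mc² = 1.928e5 MeV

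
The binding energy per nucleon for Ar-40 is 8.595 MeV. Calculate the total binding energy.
B.E. = 8.595 × 40 = 343.8 MeV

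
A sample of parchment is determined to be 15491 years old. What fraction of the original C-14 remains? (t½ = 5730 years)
N/N₀ = (1/2)^(t/t½) = 0.1535 = 15.4%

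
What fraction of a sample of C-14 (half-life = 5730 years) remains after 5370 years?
N/N₀ = (1/2)^(t/t½) = 0.5223 = 52.2%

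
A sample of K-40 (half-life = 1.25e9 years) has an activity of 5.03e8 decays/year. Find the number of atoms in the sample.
N = A/λ = 9.071e17 atoms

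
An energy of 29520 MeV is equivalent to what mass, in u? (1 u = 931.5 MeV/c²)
m = E/c² = 31.69 u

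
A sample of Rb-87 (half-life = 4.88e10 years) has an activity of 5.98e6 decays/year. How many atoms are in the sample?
N = A/λ = 4.21e17 atoms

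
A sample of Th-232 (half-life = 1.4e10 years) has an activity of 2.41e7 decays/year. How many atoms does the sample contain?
N = A/λ = 4.868e17 atoms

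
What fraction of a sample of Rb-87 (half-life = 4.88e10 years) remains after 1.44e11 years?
N/N₀ = (1/2)^(t/t½) = 0.1293 = 12.9%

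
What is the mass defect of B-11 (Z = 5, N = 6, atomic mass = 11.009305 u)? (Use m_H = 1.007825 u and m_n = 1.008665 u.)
Δm = Z·m_H + N·m_n − M = 0.08181 u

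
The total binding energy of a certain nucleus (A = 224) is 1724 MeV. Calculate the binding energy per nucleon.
B.E./A = 1724/224 = 7.696 MeV/nucleon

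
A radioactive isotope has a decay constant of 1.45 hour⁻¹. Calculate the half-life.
t½ = ln(2)/λ = 0.478 hours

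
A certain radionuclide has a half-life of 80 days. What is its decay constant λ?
λ = ln(2)/t½ = 0.008664 day⁻¹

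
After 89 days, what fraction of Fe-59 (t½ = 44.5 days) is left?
N/N₀ = (1/2)^(t/t½) = 0.25 = 25%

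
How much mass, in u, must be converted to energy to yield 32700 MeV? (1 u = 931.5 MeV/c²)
m = E/c² = 35.1 u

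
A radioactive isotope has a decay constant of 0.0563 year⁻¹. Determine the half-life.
t½ = ln(2)/λ = 12.31 years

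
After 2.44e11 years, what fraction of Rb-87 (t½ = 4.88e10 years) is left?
N/N₀ = (1/2)^(t/t½) = 0.03125 = 3.12%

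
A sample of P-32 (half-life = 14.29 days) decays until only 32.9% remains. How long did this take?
t = t½ × log₂(N₀/N) = 22.92 days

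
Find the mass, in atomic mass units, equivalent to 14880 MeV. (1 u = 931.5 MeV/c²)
m = E/c² = 15.97 u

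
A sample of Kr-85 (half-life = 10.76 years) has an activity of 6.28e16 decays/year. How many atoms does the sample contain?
N = A/λ = 9.749e17 atoms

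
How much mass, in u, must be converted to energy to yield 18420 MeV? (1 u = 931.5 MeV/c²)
m = E/c² = 19.77 u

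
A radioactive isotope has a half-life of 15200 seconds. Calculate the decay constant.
λ = ln(2)/t½ = 4.56e-5 second⁻¹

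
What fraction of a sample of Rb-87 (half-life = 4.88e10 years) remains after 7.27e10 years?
N/N₀ = (1/2)^(t/t½) = 0.3561 = 35.6%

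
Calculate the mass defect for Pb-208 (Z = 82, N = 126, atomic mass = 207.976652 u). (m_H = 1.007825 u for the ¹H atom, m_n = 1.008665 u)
Δm = Z·m_H + N·m_n − M = 1.757 u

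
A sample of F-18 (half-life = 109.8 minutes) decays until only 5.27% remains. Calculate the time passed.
t = t½ × log₂(N₀/N) = 466.2 minutes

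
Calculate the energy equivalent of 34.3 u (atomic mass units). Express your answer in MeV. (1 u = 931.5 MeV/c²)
E = mc² = 31950 MeV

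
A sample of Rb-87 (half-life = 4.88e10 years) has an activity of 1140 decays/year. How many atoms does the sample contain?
N = A/λ = 8.026e13 atoms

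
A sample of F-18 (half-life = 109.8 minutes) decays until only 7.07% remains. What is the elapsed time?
t = t½ × log₂(N₀/N) = 419.7 minutes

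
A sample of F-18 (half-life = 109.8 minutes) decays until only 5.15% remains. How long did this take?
t = t½ × log₂(N₀/N) = 469.9 minutes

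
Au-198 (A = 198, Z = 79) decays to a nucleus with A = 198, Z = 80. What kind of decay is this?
ΔA = 0, ΔZ = +1 ⇒ beta-minus decay (β⁻)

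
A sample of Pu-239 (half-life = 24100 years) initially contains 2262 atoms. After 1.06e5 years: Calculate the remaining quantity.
N = N₀(1/2)^(t/t½) = 107.3 atoms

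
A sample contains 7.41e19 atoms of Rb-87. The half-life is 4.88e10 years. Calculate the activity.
A = λN = 1.053e9 decays/year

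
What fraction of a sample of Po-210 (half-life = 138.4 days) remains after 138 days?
N/N₀ = (1/2)^(t/t½) = 0.501 = 50.1%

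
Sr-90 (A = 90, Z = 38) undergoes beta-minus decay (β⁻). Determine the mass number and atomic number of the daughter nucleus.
Daughter: A = 90, Z = 39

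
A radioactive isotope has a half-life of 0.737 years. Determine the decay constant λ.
λ = ln(2)/t½ = 0.9405 year⁻¹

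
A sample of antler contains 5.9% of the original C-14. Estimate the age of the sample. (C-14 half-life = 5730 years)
Age = t½ × log₂(1/ratio) = 23400 years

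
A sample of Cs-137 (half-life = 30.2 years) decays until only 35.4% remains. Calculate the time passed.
t = t½ × log₂(N₀/N) = 45.24 years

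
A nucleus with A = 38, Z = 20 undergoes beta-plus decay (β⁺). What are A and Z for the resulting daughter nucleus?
Daughter: A = 38, Z = 19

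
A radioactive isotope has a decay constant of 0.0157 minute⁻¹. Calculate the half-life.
t½ = ln(2)/λ = 44.15 minutes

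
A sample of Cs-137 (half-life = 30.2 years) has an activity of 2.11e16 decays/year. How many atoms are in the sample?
N = A/λ = 9.193e17 atoms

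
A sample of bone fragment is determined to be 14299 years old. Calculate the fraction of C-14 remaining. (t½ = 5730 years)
N/N₀ = (1/2)^(t/t½) = 0.1773 = 17.7%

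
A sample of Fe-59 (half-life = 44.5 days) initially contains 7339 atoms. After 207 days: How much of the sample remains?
N = N₀(1/2)^(t/t½) = 292 atoms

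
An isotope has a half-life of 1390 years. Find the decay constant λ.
λ = ln(2)/t½ = 4.987e-4 year⁻¹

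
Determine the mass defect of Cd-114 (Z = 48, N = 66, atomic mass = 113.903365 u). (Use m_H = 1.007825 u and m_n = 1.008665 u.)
Δm = Z·m_H + N·m_n − M = 1.044 u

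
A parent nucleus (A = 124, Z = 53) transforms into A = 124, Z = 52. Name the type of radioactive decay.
ΔA = 0, ΔZ = -1 ⇒ beta-plus decay (β⁺) or electron capture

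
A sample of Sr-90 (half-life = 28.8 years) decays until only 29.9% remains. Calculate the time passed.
t = t½ × log₂(N₀/N) = 50.16 years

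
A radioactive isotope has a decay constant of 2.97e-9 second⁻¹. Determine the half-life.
t½ = ln(2)/λ = 2.334e8 seconds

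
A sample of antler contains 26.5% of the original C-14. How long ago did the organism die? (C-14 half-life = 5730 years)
Age = t½ × log₂(1/ratio) = 10980 years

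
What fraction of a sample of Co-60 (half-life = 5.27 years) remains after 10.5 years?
N/N₀ = (1/2)^(t/t½) = 0.2513 = 25.1%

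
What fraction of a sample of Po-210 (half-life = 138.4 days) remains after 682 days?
N/N₀ = (1/2)^(t/t½) = 0.03285 = 3.29%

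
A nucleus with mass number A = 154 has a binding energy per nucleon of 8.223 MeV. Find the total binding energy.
B.E. = 8.223 × 154 = 1266 MeV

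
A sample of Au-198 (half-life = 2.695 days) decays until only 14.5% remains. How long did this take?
t = t½ × log₂(N₀/N) = 7.508 days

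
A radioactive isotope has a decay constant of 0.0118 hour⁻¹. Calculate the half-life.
t½ = ln(2)/λ = 58.74 hours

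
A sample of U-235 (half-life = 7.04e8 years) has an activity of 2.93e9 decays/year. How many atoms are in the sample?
N = A/λ = 2.976e18 atoms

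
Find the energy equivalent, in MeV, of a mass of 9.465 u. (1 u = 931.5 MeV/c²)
E = mc² = 8817 MeV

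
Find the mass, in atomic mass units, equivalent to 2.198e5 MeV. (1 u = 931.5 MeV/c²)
m = E/c² = 236 u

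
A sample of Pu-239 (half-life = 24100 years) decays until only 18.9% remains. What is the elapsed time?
t = t½ × log₂(N₀/N) = 57930 years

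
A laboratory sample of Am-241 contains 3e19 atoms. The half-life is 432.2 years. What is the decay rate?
A = λN = 4.811e16 decays/year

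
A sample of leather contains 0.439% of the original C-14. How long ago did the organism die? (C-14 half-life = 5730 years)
Age = t½ × log₂(1/ratio) = 44870 years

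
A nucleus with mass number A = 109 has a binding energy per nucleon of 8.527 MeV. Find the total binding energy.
B.E. = 8.527 × 109 = 929.4 MeV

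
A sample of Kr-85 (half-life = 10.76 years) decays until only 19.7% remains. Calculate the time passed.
t = t½ × log₂(N₀/N) = 25.22 years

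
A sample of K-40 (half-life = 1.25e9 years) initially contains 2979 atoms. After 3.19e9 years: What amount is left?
N = N₀(1/2)^(t/t½) = 508 atoms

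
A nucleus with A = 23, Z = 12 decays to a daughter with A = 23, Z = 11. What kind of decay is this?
ΔA = 0, ΔZ = -1 ⇒ beta-plus decay (β⁺) or electron capture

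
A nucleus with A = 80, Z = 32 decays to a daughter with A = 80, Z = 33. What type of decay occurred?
ΔA = 0, ΔZ = +1 ⇒ beta-minus decay (β⁻)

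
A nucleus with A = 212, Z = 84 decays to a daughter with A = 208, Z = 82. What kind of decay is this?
ΔA = -4, ΔZ = -2 ⇒ alpha decay (α)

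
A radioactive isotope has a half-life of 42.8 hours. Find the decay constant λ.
λ = ln(2)/t½ = 0.0162 hour⁻¹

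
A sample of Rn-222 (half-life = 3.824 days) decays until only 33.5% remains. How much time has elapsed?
t = t½ × log₂(N₀/N) = 6.033 days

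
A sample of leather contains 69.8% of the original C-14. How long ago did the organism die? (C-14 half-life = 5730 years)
Age = t½ × log₂(1/ratio) = 2972 years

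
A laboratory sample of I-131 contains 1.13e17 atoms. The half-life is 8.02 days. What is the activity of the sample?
A = λN = 9.766e15 decays/day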